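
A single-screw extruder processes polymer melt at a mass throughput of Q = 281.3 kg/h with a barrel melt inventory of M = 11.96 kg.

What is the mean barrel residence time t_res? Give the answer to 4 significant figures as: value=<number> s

value=153.1 s

Q_s = Q / 3600 = 281.3 / 3600 = 0.0781389 kg/s
t_res = M / Q_s = 11.96 ÷ 0.0781389 = 153.061 s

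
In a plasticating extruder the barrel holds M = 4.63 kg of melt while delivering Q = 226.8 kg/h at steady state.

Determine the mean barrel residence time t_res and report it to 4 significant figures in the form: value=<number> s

value=73.49 s

Throughput in SI: Q_s = 226.8 kg/h ÷ 3600 s/h = 0.063 kg/s
t_res = M / Q_s = 4.63 / 0.063 = 73.4921 s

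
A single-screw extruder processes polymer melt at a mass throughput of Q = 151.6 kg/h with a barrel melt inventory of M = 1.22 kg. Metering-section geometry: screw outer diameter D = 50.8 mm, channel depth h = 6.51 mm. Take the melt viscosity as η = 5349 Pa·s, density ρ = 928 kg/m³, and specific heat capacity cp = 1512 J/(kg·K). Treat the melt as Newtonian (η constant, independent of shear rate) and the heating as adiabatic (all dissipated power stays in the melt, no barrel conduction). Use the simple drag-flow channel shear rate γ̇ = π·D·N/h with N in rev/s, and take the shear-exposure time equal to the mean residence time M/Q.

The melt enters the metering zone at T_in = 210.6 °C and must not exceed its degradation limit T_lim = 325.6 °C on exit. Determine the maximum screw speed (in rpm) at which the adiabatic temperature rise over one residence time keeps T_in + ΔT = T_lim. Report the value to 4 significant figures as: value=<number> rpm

Q_s = Q / 3600 = 151.6 / 3600 = 0.0421111 kg/s
t_res = M / Q_s = 1.22 / 0.0421111 = 28.971 s
Convert to metres: D = 0.0508 m, h = 0.00651 m
Allowable rise: ΔT_a = T_lim − T_in = 325.6 − 210.6 = 115 K
Invert ΔT = ηγ̇²t_res/(ρcp) for γ̇: γ̇_max² = ΔT_a ρ cp / (η t_res) = 115·928·1512 / (5349·28.971) = 1041.27 s⁻²
γ̇_max = √1041.27 = 32.2687 s⁻¹
Solve γ̇ = πDN/h for N: N_max = γ̇_max·h/(π·D) = 32.2687 × 0.00651 / (π × 0.0508) = 1.31628 rev/s = 78.9768 rpm

value=78.98 rpm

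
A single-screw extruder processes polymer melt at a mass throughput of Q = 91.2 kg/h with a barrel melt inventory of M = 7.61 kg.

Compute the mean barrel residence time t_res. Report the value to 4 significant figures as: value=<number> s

Q_s = Q / 3600 = 91.2 / 3600 = 0.0253333 kg/s
t_res = M / Q_s = 7.61 / 0.0253333 = 300.395 s

value=300.4 s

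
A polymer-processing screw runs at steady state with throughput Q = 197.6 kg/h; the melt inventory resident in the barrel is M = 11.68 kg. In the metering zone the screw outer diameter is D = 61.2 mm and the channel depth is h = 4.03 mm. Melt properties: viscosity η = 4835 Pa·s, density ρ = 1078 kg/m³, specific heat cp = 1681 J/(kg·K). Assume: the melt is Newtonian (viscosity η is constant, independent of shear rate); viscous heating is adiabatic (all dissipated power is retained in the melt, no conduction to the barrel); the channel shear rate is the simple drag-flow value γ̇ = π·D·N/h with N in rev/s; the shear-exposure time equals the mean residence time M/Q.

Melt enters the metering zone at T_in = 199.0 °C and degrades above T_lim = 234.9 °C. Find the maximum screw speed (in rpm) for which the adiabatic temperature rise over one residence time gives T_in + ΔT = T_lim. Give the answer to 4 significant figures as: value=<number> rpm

value=10.00 rpm

Convert throughput: Q = 197.6 kg/h = 197.6/3600 = 0.0548889 kg/s
t_res = M / Q_s = 11.68 / 0.0548889 = 212.794 s
Convert to metres: D = 0.0612 m, h = 0.00403 m
ΔT_a = T_lim − T_in = 234.9 − 199.0 = 35.9 K
γ̇_max² = ΔT_a·ρ·cp/(η·t_res) = 35.9·1078·1681/(4835·212.794) = 63.2304 s⁻²
γ̇_max = √63.2304 = 7.95176 s⁻¹
N_max = γ̇_max·h / (π·D) = 7.95176 · 0.00403 / (π · 0.0612) = 0.166674 rev/s = 10.0004 rpm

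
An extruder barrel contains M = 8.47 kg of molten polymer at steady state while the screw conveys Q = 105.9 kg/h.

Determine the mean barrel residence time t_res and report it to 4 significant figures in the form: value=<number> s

Q_s = Q / 3600 = 105.9 / 3600 = 0.0294167 kg/s
Mean residence time: t_res = M/Q_s = 8.47 kg / 0.0294167 kg/s = 287.932 s

value=287.9 s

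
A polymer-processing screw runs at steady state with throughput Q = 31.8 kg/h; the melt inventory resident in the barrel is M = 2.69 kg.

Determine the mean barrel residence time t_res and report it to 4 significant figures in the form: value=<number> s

value=304.5 s

Q_s = Q / 3600 = 31.8 / 3600 = 0.00883333 kg/s
t_res = M / Q_s = 2.69 ÷ 0.00883333 = 304.528 s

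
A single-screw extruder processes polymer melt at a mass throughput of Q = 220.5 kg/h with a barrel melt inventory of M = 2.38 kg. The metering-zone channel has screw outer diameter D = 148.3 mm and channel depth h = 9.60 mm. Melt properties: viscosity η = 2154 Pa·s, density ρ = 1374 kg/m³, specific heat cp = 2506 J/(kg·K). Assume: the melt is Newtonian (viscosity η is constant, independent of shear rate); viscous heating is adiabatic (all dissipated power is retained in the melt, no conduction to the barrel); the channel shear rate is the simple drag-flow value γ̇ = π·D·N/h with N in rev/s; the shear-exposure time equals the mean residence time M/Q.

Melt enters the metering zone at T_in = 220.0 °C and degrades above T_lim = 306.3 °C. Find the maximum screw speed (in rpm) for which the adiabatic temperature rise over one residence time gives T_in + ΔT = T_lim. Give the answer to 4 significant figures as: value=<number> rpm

value=73.67 rpm

Convert throughput: Q = 220.5 kg/h = 220.5/3600 = 0.06125 kg/s
Mean residence time: t_res = M/Q_s = 2.38 kg / 0.06125 kg/s = 38.8571 s
Geometry in SI: D = 148.3 mm → 0.1483 m, h = 9.60 mm → 0.0096 m
Allowable rise: ΔT_a = T_lim − T_in = 306.3 − 220.0 = 86.3 K
γ̇_max² = ΔT_a·ρ·cp/(η·t_res) = 86.3·1374·2506/(2154·38.8571) = 3550.28 s⁻²
γ̇_max = √3550.28 = 59.5842 s⁻¹
Solve γ̇ = πDN/h for N: N_max = γ̇_max·h/(π·D) = 59.5842 × 0.0096 / (π × 0.1483) = 1.22775 rev/s = 73.6652 rpm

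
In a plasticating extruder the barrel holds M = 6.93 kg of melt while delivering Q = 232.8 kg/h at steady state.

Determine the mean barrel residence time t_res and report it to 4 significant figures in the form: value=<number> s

Throughput in SI: Q_s = 232.8 kg/h ÷ 3600 s/h = 0.0646667 kg/s
t_res = M / Q_s = 6.93 / 0.0646667 = 107.165 s

value=107.2 s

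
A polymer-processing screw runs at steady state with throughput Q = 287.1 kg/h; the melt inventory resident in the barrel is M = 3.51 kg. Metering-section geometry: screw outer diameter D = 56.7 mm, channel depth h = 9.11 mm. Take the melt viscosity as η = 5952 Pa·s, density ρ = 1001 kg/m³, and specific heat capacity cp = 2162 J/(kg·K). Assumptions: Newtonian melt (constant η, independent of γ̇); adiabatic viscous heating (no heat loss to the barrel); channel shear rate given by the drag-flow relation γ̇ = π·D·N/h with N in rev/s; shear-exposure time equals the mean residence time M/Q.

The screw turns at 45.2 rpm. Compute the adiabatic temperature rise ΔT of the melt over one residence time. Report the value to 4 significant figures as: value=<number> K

value=26.26 K

Throughput in SI: Q_s = 287.1 kg/h ÷ 3600 s/h = 0.07975 kg/s
Mean residence time: t_res = M/Q_s = 3.51 kg / 0.07975 kg/s = 44.0125 s
Convert to SI: D = 0.0567 m, h = 0.00911 m, N = 45.2/60 = 0.753333 rev/s
γ̇ = π D N / h = (π)(0.0567)(0.753333) / 0.00911 = 14.73 s⁻¹
ΔT = η·γ̇²·t_res/(ρ·cp) = [5952 × 14.73² × 44.0125] / [1001 × 2162] = 26.2635 K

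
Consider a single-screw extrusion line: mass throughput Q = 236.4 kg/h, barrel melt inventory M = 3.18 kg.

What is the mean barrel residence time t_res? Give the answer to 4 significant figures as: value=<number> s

Convert throughput: Q = 236.4 kg/h = 236.4/3600 = 0.0656667 kg/s
t_res = M / Q_s = 3.18 / 0.0656667 = 48.4264 s

value=48.43 s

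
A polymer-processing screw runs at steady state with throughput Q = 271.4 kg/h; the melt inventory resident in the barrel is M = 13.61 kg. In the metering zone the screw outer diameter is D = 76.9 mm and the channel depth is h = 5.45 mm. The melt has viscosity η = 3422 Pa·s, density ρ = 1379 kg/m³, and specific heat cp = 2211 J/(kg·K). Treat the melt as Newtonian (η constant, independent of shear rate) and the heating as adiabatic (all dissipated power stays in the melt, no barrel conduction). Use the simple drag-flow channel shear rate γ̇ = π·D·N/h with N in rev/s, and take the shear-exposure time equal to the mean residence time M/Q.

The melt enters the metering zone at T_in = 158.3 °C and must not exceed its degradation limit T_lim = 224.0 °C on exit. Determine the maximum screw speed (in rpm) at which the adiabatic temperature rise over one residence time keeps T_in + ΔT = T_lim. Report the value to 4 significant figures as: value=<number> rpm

value=24.37 rpm

Throughput in SI: Q_s = 271.4 kg/h ÷ 3600 s/h = 0.0753889 kg/s
t_res = M / Q_s = 13.61 / 0.0753889 = 180.531 s
D = 76.9 mm = 0.0769 m;  h = 5.45 mm = 0.00545 m
Allowable rise: ΔT_a = T_lim − T_in = 224.0 − 158.3 = 65.7 K
γ̇_max² = ΔT_a·ρ·cp/(η·t_res) = 65.7·1379·2211/(3422·180.531) = 324.256 s⁻²
γ̇_max = √324.256 = 18.0071 s⁻¹
N_max = γ̇_max·h / (π·D) = 18.0071 · 0.00545 / (π · 0.0769) = 0.406223 rev/s = 24.3734 rpm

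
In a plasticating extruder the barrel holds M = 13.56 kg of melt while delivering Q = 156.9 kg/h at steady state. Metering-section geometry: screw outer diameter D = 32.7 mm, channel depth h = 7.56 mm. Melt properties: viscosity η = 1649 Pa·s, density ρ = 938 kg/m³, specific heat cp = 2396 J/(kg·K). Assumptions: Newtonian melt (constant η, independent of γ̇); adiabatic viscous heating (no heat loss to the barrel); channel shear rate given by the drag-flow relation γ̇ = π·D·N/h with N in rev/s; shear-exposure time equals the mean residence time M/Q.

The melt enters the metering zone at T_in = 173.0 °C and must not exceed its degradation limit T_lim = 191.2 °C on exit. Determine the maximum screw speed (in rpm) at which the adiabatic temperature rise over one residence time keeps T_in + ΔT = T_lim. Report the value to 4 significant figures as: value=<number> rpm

value=39.43 rpm

Throughput in SI: Q_s = 156.9 kg/h ÷ 3600 s/h = 0.0435833 kg/s
Mean residence time: t_res = M/Q_s = 13.56 kg / 0.0435833 kg/s = 311.128 s
D = 32.7 mm = 0.0327 m;  h = 7.56 mm = 0.00756 m
ΔT_a = T_lim − T_in = 191.2 − 173.0 = 18.2 K
Invert ΔT = ηγ̇²t_res/(ρcp) for γ̇: γ̇_max² = ΔT_a ρ cp / (η t_res) = 18.2·938·2396 / (1649·311.128) = 79.7262 s⁻²
γ̇_max = √79.7262 = 8.92895 s⁻¹
Solve γ̇ = πDN/h for N: N_max = γ̇_max·h/(π·D) = 8.92895 × 0.00756 / (π × 0.0327) = 0.65709 rev/s = 39.4254 rpm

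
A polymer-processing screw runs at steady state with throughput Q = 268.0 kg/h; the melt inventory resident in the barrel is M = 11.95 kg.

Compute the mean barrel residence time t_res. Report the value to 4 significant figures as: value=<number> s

Q_s = Q / 3600 = 268.0 / 3600 = 0.0744444 kg/s
Mean residence time: t_res = M/Q_s = 11.95 kg / 0.0744444 kg/s = 160.522 s

value=160.5 s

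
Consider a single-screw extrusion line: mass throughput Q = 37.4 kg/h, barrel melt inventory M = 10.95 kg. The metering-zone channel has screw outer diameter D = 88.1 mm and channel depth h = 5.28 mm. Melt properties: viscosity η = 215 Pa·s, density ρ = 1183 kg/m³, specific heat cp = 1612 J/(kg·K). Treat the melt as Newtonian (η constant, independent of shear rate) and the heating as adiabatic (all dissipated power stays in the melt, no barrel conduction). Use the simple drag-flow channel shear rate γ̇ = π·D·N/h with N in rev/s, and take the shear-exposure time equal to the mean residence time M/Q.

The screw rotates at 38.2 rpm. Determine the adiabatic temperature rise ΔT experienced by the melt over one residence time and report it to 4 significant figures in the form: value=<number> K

value=132.4 K

Convert throughput: Q = 37.4 kg/h = 37.4/3600 = 0.0103889 kg/s
t_res = M / Q_s = 10.95 / 0.0103889 = 1054.01 s
Convert to SI: D = 0.0881 m, h = 0.00528 m, N = 38.2/60 = 0.636667 rev/s
Shear rate: γ̇ = πDN/h = π·0.0881·0.636667/0.00528 = 33.3737 s⁻¹
Adiabatic rise: ΔT = η γ̇² t_res / (ρ cp) = 215·(33.3737)²·1054.01 / (1183·1612) = 132.355 K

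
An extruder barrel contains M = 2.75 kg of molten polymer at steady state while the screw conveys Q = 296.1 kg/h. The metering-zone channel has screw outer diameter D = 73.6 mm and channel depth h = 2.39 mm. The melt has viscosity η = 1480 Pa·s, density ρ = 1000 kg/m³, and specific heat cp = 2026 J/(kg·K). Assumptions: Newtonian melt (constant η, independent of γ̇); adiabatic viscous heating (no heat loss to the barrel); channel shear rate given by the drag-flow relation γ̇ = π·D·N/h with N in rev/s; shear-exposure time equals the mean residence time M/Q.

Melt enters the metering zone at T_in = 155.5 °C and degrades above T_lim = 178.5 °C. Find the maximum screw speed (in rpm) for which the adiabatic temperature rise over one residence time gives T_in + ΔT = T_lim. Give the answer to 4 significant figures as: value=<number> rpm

value=19.03 rpm

Q_s = Q / 3600 = 296.1 / 3600 = 0.08225 kg/s
t_res = M / Q_s = 2.75 ÷ 0.08225 = 33.4347 s
Geometry in SI: D = 73.6 mm → 0.0736 m, h = 2.39 mm → 0.00239 m
Allowable rise: ΔT_a = T_lim − T_in = 178.5 − 155.5 = 23 K
γ̇_max² = ΔT_a·ρ·cp / (η·t_res) = [23 × 1000 × 2026] / [1480 × 33.4347] = 941.692 s⁻²
Take the square root: γ̇_max = √(941.692) = 30.687 s⁻¹
N_max = γ̇_max·h / (π·D) = 30.687 · 0.00239 / (π · 0.0736) = 0.317194 rev/s = 19.0316 rpm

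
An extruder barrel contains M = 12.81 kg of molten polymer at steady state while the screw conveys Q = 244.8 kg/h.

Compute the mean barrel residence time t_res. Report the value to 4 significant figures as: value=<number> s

Throughput in SI: Q_s = 244.8 kg/h ÷ 3600 s/h = 0.068 kg/s
t_res = M / Q_s = 12.81 ÷ 0.068 = 188.382 s

value=188.4 s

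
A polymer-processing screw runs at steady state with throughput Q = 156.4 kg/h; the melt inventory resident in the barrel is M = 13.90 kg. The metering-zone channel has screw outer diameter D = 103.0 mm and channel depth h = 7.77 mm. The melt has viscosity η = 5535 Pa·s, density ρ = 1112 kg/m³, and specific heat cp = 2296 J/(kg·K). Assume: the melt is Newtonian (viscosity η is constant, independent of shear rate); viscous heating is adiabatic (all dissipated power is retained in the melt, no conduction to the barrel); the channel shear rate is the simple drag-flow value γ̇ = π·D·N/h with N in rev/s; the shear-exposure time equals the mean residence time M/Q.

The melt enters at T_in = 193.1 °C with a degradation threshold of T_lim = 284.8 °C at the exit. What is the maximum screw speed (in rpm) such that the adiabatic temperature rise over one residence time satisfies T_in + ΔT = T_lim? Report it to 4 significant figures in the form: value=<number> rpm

value=16.57 rpm

Convert throughput: Q = 156.4 kg/h = 156.4/3600 = 0.0434444 kg/s
Mean residence time: t_res = M/Q_s = 13.90 kg / 0.0434444 kg/s = 319.949 s
Geometry in SI: D = 103.0 mm → 0.103 m, h = 7.77 mm → 0.00777 m
ΔT_a = T_lim − T_in = 284.8 − 193.1 = 91.7 K
γ̇_max² = ΔT_a·ρ·cp/(η·t_res) = 91.7·1112·2296/(5535·319.949) = 132.205 s⁻²
Take the square root: γ̇_max = √(132.205) = 11.498 s⁻¹
Solve γ̇ = πDN/h for N: N_max = γ̇_max·h/(π·D) = 11.498 × 0.00777 / (π × 0.103) = 0.276095 rev/s = 16.5657 rpm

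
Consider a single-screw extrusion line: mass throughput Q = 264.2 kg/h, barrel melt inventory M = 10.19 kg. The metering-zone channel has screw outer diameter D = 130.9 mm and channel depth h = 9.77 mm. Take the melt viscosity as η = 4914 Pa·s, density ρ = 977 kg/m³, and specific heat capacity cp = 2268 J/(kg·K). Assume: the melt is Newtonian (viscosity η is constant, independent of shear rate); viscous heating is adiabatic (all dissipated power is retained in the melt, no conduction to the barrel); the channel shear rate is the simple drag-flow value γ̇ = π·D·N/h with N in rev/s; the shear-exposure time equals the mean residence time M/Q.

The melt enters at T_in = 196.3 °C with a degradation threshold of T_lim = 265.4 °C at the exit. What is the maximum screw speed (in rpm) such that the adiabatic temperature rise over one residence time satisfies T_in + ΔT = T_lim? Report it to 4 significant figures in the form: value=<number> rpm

Q_s = Q / 3600 = 264.2 / 3600 = 0.0733889 kg/s
t_res = M / Q_s = 10.19 / 0.0733889 = 138.849 s
D = 130.9 mm = 0.1309 m;  h = 9.77 mm = 0.00977 m
Allowable rise: ΔT_a = T_lim − T_in = 265.4 − 196.3 = 69.1 K
γ̇_max² = ΔT_a·ρ·cp / (η·t_res) = [69.1 × 977 × 2268] / [4914 × 138.849] = 224.407 s⁻²
Take the square root: γ̇_max = √(224.407) = 14.9802 s⁻¹
N_max = γ̇_max·h / (π·D) = 14.9802 · 0.00977 / (π · 0.1309) = 0.355896 rev/s = 21.3538 rpm

value=21.35 rpm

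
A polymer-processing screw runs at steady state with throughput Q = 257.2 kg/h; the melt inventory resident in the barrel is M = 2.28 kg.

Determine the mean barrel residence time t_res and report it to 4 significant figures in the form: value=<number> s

Q_s = Q / 3600 = 257.2 / 3600 = 0.0714444 kg/s
Mean residence time: t_res = M/Q_s = 2.28 kg / 0.0714444 kg/s = 31.9129 s

value=31.91 s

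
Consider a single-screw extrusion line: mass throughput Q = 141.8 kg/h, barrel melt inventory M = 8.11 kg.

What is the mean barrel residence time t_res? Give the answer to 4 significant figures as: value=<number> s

value=205.9 s

Convert throughput: Q = 141.8 kg/h = 141.8/3600 = 0.0393889 kg/s
Mean residence time: t_res = M/Q_s = 8.11 kg / 0.0393889 kg/s = 205.896 s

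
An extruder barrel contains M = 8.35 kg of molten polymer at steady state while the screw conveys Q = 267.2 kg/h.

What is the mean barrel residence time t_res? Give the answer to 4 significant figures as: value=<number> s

Throughput in SI: Q_s = 267.2 kg/h ÷ 3600 s/h = 0.0742222 kg/s
t_res = M / Q_s = 8.35 / 0.0742222 = 112.5 s

value=112.5 s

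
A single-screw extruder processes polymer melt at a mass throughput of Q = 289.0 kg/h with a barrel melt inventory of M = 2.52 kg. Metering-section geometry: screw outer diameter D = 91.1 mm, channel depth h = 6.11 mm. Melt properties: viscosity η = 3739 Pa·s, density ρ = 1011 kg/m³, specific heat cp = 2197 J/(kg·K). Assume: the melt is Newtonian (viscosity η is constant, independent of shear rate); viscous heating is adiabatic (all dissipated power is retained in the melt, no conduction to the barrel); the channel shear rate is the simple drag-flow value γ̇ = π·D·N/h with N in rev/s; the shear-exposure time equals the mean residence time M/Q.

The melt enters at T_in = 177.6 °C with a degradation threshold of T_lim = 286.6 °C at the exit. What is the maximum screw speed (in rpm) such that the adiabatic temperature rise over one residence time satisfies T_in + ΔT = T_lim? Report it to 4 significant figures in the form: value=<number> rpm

value=58.18 rpm

Throughput in SI: Q_s = 289.0 kg/h ÷ 3600 s/h = 0.0802778 kg/s
t_res = M / Q_s = 2.52 / 0.0802778 = 31.391 s
Convert to metres: D = 0.0911 m, h = 0.00611 m
Allowable rise: ΔT_a = T_lim − T_in = 286.6 − 177.6 = 109 K
Invert ΔT = ηγ̇²t_res/(ρcp) for γ̇: γ̇_max² = ΔT_a ρ cp / (η t_res) = 109·1011·2197 / (3739·31.391) = 2062.75 s⁻²
Take the square root: γ̇_max = √(2062.75) = 45.4175 s⁻¹
Solve γ̇ = πDN/h for N: N_max = γ̇_max·h/(π·D) = 45.4175 × 0.00611 / (π × 0.0911) = 0.969609 rev/s = 58.1765 rpm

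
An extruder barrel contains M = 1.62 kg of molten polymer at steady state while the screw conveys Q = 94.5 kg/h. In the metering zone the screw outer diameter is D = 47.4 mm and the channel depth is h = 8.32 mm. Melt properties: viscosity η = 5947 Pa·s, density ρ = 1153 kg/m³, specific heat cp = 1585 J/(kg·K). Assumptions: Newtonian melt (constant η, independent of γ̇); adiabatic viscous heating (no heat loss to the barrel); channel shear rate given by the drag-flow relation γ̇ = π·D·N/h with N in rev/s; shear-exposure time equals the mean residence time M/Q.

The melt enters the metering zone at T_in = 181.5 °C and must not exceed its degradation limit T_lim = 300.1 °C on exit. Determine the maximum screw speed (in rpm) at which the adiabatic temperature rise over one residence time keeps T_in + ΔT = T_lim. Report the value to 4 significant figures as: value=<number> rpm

Q_s = Q / 3600 = 94.5 / 3600 = 0.02625 kg/s
t_res = M / Q_s = 1.62 ÷ 0.02625 = 61.7143 s
Geometry in SI: D = 47.4 mm → 0.0474 m, h = 8.32 mm → 0.00832 m
ΔT_a = T_lim − T_in = 300.1 − 181.5 = 118.6 K
γ̇_max² = ΔT_a·ρ·cp/(η·t_res) = 118.6·1153·1585/(5947·61.7143) = 590.554 s⁻²
γ̇_max = sqrt(590.554) = 24.3013 s⁻¹
N_max = γ̇_max h / (πD) = 24.3013·0.00832/(π·0.0474) = 1.35777 rev/s → ×60 = 81.466 rpm

value=81.47 rpm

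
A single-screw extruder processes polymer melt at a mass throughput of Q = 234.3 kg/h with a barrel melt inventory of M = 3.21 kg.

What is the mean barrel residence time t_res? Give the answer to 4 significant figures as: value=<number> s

Convert throughput: Q = 234.3 kg/h = 234.3/3600 = 0.0650833 kg/s
t_res = M / Q_s = 3.21 / 0.0650833 = 49.3214 s

value=49.32 s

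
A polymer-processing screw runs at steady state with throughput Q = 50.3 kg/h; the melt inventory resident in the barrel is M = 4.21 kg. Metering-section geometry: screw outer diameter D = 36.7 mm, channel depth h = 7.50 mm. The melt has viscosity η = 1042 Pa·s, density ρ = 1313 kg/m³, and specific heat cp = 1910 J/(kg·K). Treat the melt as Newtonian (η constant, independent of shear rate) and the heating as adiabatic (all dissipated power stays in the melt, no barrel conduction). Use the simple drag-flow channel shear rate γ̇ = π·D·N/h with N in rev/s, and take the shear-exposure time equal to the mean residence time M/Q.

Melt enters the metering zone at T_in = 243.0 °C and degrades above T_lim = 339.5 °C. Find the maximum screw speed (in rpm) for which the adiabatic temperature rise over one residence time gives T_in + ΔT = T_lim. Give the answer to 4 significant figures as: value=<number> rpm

value=108.4 rpm

Q_s = Q / 3600 = 50.3 / 3600 = 0.0139722 kg/s
t_res = M / Q_s = 4.21 / 0.0139722 = 301.312 s
Geometry in SI: D = 36.7 mm → 0.0367 m, h = 7.50 mm → 0.0075 m
ΔT_a = T_lim − T_in = 339.5 − 243.0 = 96.5 K
Invert ΔT = ηγ̇²t_res/(ρcp) for γ̇: γ̇_max² = ΔT_a ρ cp / (η t_res) = 96.5·1313·1910 / (1042·301.312) = 770.799 s⁻²
Take the square root: γ̇_max = √(770.799) = 27.7633 s⁻¹
N_max = γ̇_max h / (πD) = 27.7633·0.0075/(π·0.0367) = 1.80599 rev/s → ×60 = 108.36 rpm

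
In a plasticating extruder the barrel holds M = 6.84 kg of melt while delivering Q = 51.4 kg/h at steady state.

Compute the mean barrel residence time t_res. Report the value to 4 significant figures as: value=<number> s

Throughput in SI: Q_s = 51.4 kg/h ÷ 3600 s/h = 0.0142778 kg/s
t_res = M / Q_s = 6.84 ÷ 0.0142778 = 479.066 s

value=479.1 s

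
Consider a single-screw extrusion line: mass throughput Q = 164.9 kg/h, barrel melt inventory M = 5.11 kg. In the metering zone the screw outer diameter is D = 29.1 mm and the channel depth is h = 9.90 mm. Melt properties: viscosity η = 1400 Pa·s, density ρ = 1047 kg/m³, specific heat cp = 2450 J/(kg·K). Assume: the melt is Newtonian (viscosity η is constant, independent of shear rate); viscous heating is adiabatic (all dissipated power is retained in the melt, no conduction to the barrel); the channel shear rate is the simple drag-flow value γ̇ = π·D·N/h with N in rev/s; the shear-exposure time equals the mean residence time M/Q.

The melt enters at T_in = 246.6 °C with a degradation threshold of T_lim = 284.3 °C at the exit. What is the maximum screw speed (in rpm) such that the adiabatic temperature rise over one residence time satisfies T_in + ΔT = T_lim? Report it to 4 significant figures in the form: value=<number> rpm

value=161.7 rpm

Convert throughput: Q = 164.9 kg/h = 164.9/3600 = 0.0458056 kg/s
Mean residence time: t_res = M/Q_s = 5.11 kg / 0.0458056 kg/s = 111.559 s
Convert to metres: D = 0.0291 m, h = 0.0099 m
ΔT_a = T_lim − T_in = 284.3 − 246.6 = 37.7 K
γ̇_max² = ΔT_a·ρ·cp / (η·t_res) = [37.7 × 1047 × 2450] / [1400 × 111.559] = 619.189 s⁻²
Take the square root: γ̇_max = √(619.189) = 24.8835 s⁻¹
N_max = γ̇_max·h / (π·D) = 24.8835 · 0.0099 / (π · 0.0291) = 2.69466 rev/s = 161.68 rpm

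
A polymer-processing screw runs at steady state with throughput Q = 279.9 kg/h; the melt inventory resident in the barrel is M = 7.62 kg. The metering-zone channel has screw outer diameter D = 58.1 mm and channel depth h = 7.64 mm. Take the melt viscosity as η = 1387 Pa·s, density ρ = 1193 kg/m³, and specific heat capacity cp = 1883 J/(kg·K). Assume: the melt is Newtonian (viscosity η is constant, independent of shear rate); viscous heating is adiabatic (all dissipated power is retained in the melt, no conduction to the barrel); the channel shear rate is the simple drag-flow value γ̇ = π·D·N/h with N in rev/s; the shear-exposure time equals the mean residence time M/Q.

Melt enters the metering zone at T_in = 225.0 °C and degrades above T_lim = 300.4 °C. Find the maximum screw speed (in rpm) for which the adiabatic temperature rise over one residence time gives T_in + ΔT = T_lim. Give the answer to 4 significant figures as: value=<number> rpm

value=88.65 rpm

Throughput in SI: Q_s = 279.9 kg/h ÷ 3600 s/h = 0.07775 kg/s
t_res = M / Q_s = 7.62 ÷ 0.07775 = 98.0064 s
Geometry in SI: D = 58.1 mm → 0.0581 m, h = 7.64 mm → 0.00764 m
ΔT_a = T_lim − T_in = 300.4 − 225.0 = 75.4 K
Invert ΔT = ηγ̇²t_res/(ρcp) for γ̇: γ̇_max² = ΔT_a ρ cp / (η t_res) = 75.4·1193·1883 / (1387·98.0064) = 1246.04 s⁻²
γ̇_max = sqrt(1246.04) = 35.2993 s⁻¹
Solve γ̇ = πDN/h for N: N_max = γ̇_max·h/(π·D) = 35.2993 × 0.00764 / (π × 0.0581) = 1.47752 rev/s = 88.6511 rpm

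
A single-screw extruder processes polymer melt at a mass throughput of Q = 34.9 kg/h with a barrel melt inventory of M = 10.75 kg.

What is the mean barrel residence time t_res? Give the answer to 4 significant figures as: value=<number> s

Throughput in SI: Q_s = 34.9 kg/h ÷ 3600 s/h = 0.00969444 kg/s
t_res = M / Q_s = 10.75 ÷ 0.00969444 = 1108.88 s

value=1109. s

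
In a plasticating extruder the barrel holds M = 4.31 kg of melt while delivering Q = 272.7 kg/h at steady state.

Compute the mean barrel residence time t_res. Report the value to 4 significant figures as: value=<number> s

value=56.90 s

Throughput in SI: Q_s = 272.7 kg/h ÷ 3600 s/h = 0.07575 kg/s
t_res = M / Q_s = 4.31 ÷ 0.07575 = 56.8977 s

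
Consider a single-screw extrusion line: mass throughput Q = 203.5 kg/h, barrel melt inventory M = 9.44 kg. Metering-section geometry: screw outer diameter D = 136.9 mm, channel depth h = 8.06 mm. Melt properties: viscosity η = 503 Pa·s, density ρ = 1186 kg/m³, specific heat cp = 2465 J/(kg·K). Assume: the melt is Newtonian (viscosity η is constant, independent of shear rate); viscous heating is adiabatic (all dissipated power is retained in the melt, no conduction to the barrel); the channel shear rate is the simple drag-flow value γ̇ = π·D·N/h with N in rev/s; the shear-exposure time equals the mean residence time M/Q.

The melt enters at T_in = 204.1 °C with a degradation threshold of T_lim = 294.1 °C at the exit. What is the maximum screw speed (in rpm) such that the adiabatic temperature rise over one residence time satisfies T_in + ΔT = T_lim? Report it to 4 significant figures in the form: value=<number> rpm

value=62.93 rpm

Throughput in SI: Q_s = 203.5 kg/h ÷ 3600 s/h = 0.0565278 kg/s
Mean residence time: t_res = M/Q_s = 9.44 kg / 0.0565278 kg/s = 166.998 s
Geometry in SI: D = 136.9 mm → 0.1369 m, h = 8.06 mm → 0.00806 m
ΔT_a = T_lim − T_in = 294.1 °C − 204.1 °C = 90 K
Invert ΔT = ηγ̇²t_res/(ρcp) for γ̇: γ̇_max² = ΔT_a ρ cp / (η t_res) = 90·1186·2465 / (503·166.998) = 3132.32 s⁻²
γ̇_max = sqrt(3132.32) = 55.9671 s⁻¹
Solve γ̇ = πDN/h for N: N_max = γ̇_max·h/(π·D) = 55.9671 × 0.00806 / (π × 0.1369) = 1.04885 rev/s = 62.9312 rpm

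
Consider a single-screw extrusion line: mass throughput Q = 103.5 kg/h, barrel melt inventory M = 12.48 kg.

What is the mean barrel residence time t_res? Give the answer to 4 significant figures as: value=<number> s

value=434.1 s

Q_s = Q / 3600 = 103.5 / 3600 = 0.02875 kg/s
t_res = M / Q_s = 12.48 ÷ 0.02875 = 434.087 s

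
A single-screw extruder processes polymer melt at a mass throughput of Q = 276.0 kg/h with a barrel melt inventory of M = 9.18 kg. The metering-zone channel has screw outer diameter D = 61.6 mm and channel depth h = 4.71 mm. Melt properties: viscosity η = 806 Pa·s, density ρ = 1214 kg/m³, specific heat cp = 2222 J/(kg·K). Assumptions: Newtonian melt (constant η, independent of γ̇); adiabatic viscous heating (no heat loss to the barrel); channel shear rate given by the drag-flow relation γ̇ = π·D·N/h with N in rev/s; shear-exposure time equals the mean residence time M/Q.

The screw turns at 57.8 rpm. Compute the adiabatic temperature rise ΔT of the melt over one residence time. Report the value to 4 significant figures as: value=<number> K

value=56.05 K

Throughput in SI: Q_s = 276.0 kg/h ÷ 3600 s/h = 0.0766667 kg/s
t_res = M / Q_s = 9.18 / 0.0766667 = 119.739 s
Geometry in metres: D = 61.6 mm → 0.0616 m, h = 4.71 mm → 0.00471 m; screw speed N = 57.8 rpm = 0.963333 rev/s
γ̇ = π·D·N / h = π · 0.0616 · 0.963333 / 0.00471 = 39.581 s⁻¹
Adiabatic rise: ΔT = η γ̇² t_res / (ρ cp) = 806·(39.581)²·119.739 / (1214·2222) = 56.0507 K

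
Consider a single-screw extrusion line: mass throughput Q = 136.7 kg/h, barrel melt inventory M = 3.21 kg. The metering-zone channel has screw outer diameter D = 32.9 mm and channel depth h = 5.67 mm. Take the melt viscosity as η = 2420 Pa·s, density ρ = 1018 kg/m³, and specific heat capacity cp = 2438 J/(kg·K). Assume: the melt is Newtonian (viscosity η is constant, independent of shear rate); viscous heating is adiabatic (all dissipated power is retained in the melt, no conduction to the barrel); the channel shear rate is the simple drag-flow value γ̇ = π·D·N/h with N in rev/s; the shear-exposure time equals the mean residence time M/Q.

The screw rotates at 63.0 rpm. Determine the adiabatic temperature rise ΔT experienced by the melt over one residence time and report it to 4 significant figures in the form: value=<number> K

Throughput in SI: Q_s = 136.7 kg/h ÷ 3600 s/h = 0.0379722 kg/s
t_res = M / Q_s = 3.21 ÷ 0.0379722 = 84.5355 s
Convert to SI: D = 0.0329 m, h = 0.00567 m, N = 63.0/60 = 1.05 rev/s
Shear rate: γ̇ = πDN/h = π·0.0329·1.05/0.00567 = 19.1404 s⁻¹
Adiabatic rise: ΔT = η γ̇² t_res / (ρ cp) = 2420·(19.1404)²·84.5355 / (1018·2438) = 30.1979 K

value=30.20 K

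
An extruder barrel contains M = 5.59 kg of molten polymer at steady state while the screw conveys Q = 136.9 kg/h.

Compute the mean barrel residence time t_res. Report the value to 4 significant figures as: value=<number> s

value=147.0 s

Throughput in SI: Q_s = 136.9 kg/h ÷ 3600 s/h = 0.0380278 kg/s
t_res = M / Q_s = 5.59 / 0.0380278 = 146.998 s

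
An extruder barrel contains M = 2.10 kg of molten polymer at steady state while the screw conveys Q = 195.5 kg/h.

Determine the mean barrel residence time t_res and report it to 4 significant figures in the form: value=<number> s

Convert throughput: Q = 195.5 kg/h = 195.5/3600 = 0.0543056 kg/s
t_res = M / Q_s = 2.10 ÷ 0.0543056 = 38.6701 s

value=38.67 s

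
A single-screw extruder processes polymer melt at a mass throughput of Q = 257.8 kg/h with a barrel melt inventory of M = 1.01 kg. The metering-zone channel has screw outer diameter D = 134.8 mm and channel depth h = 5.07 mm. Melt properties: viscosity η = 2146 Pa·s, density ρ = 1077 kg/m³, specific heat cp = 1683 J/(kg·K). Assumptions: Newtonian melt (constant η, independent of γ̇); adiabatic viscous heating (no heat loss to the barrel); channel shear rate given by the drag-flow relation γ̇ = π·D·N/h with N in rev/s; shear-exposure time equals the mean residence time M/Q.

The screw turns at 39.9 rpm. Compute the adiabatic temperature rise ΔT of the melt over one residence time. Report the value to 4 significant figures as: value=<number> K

Convert throughput: Q = 257.8 kg/h = 257.8/3600 = 0.0716111 kg/s
t_res = M / Q_s = 1.01 / 0.0716111 = 14.104 s
D = 134.8 mm = 0.1348 m;  h = 5.07 mm = 0.00507 m;  N = 39.9 rpm / 60 = 0.665 rev/s
Shear rate: γ̇ = πDN/h = π·0.1348·0.665/0.00507 = 55.5461 s⁻¹
ΔT = η·γ̇²·t_res/(ρ·cp) = [2146 × 55.5461² × 14.104] / [1077 × 1683] = 51.5202 K

value=51.52 K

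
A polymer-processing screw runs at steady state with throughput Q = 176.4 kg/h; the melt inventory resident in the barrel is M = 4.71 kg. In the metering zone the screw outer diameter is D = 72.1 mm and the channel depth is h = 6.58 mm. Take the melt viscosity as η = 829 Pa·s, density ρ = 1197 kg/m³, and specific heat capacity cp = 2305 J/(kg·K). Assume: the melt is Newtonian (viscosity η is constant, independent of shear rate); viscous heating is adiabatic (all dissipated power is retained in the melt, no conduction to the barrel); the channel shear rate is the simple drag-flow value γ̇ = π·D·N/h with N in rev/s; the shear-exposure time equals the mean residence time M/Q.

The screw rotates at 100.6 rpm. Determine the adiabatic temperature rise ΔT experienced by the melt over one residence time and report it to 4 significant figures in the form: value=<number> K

value=96.21 K

Throughput in SI: Q_s = 176.4 kg/h ÷ 3600 s/h = 0.049 kg/s
t_res = M / Q_s = 4.71 / 0.049 = 96.1224 s
Geometry in metres: D = 72.1 mm → 0.0721 m, h = 6.58 mm → 0.00658 m; screw speed N = 100.6 rpm = 1.67667 rev/s
γ̇ = π·D·N / h = π · 0.0721 · 1.67667 / 0.00658 = 57.7173 s⁻¹
ΔT = η·γ̇²·t_res / (ρ·cp) = 829 · (57.7173)² · 96.1224 / (1197 · 2305) = 96.2113 K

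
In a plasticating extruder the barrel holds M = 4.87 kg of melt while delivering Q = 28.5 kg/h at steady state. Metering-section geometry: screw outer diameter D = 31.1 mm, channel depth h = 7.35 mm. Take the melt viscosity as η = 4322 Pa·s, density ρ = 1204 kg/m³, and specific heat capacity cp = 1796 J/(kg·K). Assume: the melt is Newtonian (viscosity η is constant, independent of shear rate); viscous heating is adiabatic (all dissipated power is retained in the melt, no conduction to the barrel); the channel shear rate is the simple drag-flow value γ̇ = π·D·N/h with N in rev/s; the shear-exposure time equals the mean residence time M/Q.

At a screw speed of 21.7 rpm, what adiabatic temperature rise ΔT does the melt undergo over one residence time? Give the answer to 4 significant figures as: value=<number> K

value=28.42 K

Q_s = Q / 3600 = 28.5 / 3600 = 0.00791667 kg/s
Mean residence time: t_res = M/Q_s = 4.87 kg / 0.00791667 kg/s = 615.158 s
D = 31.1 mm = 0.0311 m;  h = 7.35 mm = 0.00735 m;  N = 21.7 rpm / 60 = 0.361667 rev/s
γ̇ = π·D·N / h = π · 0.0311 · 0.361667 / 0.00735 = 4.80763 s⁻¹
ΔT = η·γ̇²·t_res/(ρ·cp) = [4322 × 4.80763² × 615.158] / [1204 × 1796] = 28.4185 K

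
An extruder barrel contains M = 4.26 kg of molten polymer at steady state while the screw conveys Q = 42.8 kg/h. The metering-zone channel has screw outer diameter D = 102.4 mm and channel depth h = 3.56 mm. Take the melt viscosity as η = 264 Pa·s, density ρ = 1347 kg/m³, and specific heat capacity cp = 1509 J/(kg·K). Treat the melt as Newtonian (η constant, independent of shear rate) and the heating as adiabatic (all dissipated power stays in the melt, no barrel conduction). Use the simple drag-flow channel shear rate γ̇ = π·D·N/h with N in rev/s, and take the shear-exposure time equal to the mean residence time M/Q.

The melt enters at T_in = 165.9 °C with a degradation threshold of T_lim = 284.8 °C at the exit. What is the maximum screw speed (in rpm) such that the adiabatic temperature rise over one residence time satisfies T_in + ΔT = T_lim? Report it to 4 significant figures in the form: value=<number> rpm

value=33.56 rpm

Throughput in SI: Q_s = 42.8 kg/h ÷ 3600 s/h = 0.0118889 kg/s
t_res = M / Q_s = 4.26 ÷ 0.0118889 = 358.318 s
Geometry in SI: D = 102.4 mm → 0.1024 m, h = 3.56 mm → 0.00356 m
ΔT_a = T_lim − T_in = 284.8 − 165.9 = 118.9 K
γ̇_max² = ΔT_a·ρ·cp / (η·t_res) = [118.9 × 1347 × 1509] / [264 × 358.318] = 2554.86 s⁻²
Take the square root: γ̇_max = √(2554.86) = 50.5456 s⁻¹
Solve γ̇ = πDN/h for N: N_max = γ̇_max·h/(π·D) = 50.5456 × 0.00356 / (π × 0.1024) = 0.55935 rev/s = 33.561 rpm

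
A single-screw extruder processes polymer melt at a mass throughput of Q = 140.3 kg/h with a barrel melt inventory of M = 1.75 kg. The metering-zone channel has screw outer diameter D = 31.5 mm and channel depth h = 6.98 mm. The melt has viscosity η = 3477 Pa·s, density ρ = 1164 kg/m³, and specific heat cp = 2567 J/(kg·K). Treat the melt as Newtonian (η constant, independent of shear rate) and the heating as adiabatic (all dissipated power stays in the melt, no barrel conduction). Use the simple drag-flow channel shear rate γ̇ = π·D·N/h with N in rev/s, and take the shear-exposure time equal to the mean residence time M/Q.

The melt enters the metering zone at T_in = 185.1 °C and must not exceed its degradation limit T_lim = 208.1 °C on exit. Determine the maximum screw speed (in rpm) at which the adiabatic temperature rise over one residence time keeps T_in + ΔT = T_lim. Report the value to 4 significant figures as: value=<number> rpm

value=88.79 rpm

Q_s = Q / 3600 = 140.3 / 3600 = 0.0389722 kg/s
t_res = M / Q_s = 1.75 / 0.0389722 = 44.9038 s
Convert to metres: D = 0.0315 m, h = 0.00698 m
ΔT_a = T_lim − T_in = 208.1 − 185.1 = 23 K
γ̇_max² = ΔT_a·ρ·cp / (η·t_res) = [23 × 1164 × 2567] / [3477 × 44.9038] = 440.169 s⁻²
γ̇_max = √440.169 = 20.9802 s⁻¹
N_max = γ̇_max·h / (π·D) = 20.9802 · 0.00698 / (π · 0.0315) = 1.47981 rev/s = 88.7883 rpm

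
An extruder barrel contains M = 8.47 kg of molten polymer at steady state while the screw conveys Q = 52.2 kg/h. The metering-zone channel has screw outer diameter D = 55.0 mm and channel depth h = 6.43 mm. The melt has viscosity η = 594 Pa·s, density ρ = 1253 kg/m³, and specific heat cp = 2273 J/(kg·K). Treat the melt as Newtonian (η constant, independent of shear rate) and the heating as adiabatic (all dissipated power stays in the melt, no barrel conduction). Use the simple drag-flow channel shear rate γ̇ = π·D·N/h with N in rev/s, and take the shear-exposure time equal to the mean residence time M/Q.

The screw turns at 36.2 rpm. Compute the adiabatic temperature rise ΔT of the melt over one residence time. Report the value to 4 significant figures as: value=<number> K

Throughput in SI: Q_s = 52.2 kg/h ÷ 3600 s/h = 0.0145 kg/s
t_res = M / Q_s = 8.47 ÷ 0.0145 = 584.138 s
Geometry in metres: D = 55.0 mm → 0.055 m, h = 6.43 mm → 0.00643 m; screw speed N = 36.2 rpm = 0.603333 rev/s
γ̇ = π·D·N / h = π · 0.055 · 0.603333 / 0.00643 = 16.2128 s⁻¹
ΔT = η·γ̇²·t_res / (ρ·cp) = 594 · (16.2128)² · 584.138 / (1253 · 2273) = 32.0235 K

value=32.02 K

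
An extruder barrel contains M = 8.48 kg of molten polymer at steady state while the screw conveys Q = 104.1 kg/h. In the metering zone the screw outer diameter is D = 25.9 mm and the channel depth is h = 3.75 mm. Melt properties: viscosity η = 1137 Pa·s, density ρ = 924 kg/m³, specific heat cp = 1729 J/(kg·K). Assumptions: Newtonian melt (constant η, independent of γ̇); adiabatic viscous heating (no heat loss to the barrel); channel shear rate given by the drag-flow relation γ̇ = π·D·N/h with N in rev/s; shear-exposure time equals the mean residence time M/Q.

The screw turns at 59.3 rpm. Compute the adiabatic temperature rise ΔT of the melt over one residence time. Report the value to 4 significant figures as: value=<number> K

Q_s = Q / 3600 = 104.1 / 3600 = 0.0289167 kg/s
Mean residence time: t_res = M/Q_s = 8.48 kg / 0.0289167 kg/s = 293.256 s
Convert to SI: D = 0.0259 m, h = 0.00375 m, N = 59.3/60 = 0.988333 rev/s
γ̇ = π·D·N / h = π · 0.0259 · 0.988333 / 0.00375 = 21.4448 s⁻¹
ΔT = η·γ̇²·t_res/(ρ·cp) = [1137 × 21.4448² × 293.256] / [924 × 1729] = 95.9809 K

value=95.98 K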